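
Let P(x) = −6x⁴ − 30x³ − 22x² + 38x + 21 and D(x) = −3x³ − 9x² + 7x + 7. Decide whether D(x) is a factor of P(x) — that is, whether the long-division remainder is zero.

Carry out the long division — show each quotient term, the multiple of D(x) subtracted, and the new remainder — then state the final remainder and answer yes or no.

Step 1: lead(−6x⁴ − 30x³ − 22x² + 38x + 21) ÷ lead(D) = −6x⁴ ÷ −3x³ = 2x. Subtract (2x)·D = −6x⁴ − 18x³ + 14x² + 14x. Remainder: −12x³ − 36x² + 24x + 21.
Step 2: lead(−12x³ − 36x² + 24x + 21) ÷ lead(D) = −12x³ ÷ −3x³ = 4. Subtract (4)·D = −12x³ − 36x² + 28x + 28. Remainder: −4x − 7.

R(x) = −4x − 7, so D(x) is not a factor of P(x). no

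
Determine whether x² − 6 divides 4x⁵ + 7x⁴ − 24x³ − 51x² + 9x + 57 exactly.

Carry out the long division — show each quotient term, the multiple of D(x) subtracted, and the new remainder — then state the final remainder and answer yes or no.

R(x) = 9x + 3, so D(x) is not a factor of P(x). no

Step 1: lead(4x⁵ + 7x⁴ − 24x³ − 51x² + 9x + 57) ÷ lead(D) = 4x⁵ ÷ x² = 4x³. Subtract (4x³)·D = 4x⁵ − 24x³. Remainder: 7x⁴ − 51x² + 9x + 57.
Step 2: lead(7x⁴ − 51x² + 9x + 57) ÷ lead(D) = 7x⁴ ÷ x² = 7x². Subtract (7x²)·D = 7x⁴ − 42x². Remainder: −9x² + 9x + 57.
Step 3: lead(−9x² + 9x + 57) ÷ lead(D) = −9x² ÷ x² = −9. Subtract (−9)·D = −9x² + 54. Remainder: 9x + 3.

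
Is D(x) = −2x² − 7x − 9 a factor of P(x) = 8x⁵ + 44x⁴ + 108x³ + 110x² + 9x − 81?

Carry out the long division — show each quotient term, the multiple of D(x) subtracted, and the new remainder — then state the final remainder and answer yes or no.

Step 1: lead(8x⁵ + 44x⁴ + 108x³ + 110x² + 9x − 81) ÷ lead(D) = 8x⁵ ÷ −2x² = −4x³. Subtract (−4x³)·D = 8x⁵ + 28x⁴ + 36x³. Remainder: 16x⁴ + 72x³ + 110x² + 9x − 81.
Step 2: lead(16x⁴ + 72x³ + 110x² + 9x − 81) ÷ lead(D) = 16x⁴ ÷ −2x² = −8x². Subtract (−8x²)·D = 16x⁴ + 56x³ + 72x². Remainder: 16x³ + 38x² + 9x − 81.
Step 3: lead(16x³ + 38x² + 9x − 81) ÷ lead(D) = 16x³ ÷ −2x² = −8x. Subtract (−8x)·D = 16x³ + 56x² + 72x. Remainder: −18x² − 63x − 81.
Step 4: lead(−18x² − 63x − 81) ÷ lead(D) = −18x² ÷ −2x² = 9. Subtract (9)·D = −18x² − 63x − 81. Remainder: 0.

R(x) = 0, so D(x) is a factor of P(x). yes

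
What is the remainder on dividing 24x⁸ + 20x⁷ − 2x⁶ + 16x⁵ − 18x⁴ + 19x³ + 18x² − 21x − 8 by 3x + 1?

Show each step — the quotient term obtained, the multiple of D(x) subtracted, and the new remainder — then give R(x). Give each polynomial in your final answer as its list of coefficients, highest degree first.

R = [0]

Step 1: lead(24x⁸ + 20x⁷ − 2x⁶ + 16x⁵ − 18x⁴ + 19x³ + 18x² − 21x − 8) ÷ lead(D) = 24x⁸ ÷ 3x = 8x⁷. Subtract (8x⁷)·D = 24x⁸ + 8x⁷. Remainder: 12x⁷ − 2x⁶ + 16x⁵ − 18x⁴ + 19x³ + 18x² − 21x − 8.
Step 2: lead(12x⁷ − 2x⁶ + 16x⁵ − 18x⁴ + 19x³ + 18x² − 21x − 8) ÷ lead(D) = 12x⁷ ÷ 3x = 4x⁶. Subtract (4x⁶)·D = 12x⁷ + 4x⁶. Remainder: −6x⁶ + 16x⁵ − 18x⁴ + 19x³ + 18x² − 21x − 8.
Step 3: lead(−6x⁶ + 16x⁵ − 18x⁴ + 19x³ + 18x² − 21x − 8) ÷ lead(D) = −6x⁶ ÷ 3x = −2x⁵. Subtract (−2x⁵)·D = −6x⁶ − 2x⁵. Remainder: 18x⁵ − 18x⁴ + 19x³ + 18x² − 21x − 8.
Step 4: lead(18x⁵ − 18x⁴ + 19x³ + 18x² − 21x − 8) ÷ lead(D) = 18x⁵ ÷ 3x = 6x⁴. Subtract (6x⁴)·D = 18x⁵ + 6x⁴. Remainder: −24x⁴ + 19x³ + 18x² − 21x − 8.
Step 5: lead(−24x⁴ + 19x³ + 18x² − 21x − 8) ÷ lead(D) = −24x⁴ ÷ 3x = −8x³. Subtract (−8x³)·D = −24x⁴ − 8x³. Remainder: 27x³ + 18x² − 21x − 8.
Step 6: lead(27x³ + 18x² − 21x − 8) ÷ lead(D) = 27x³ ÷ 3x = 9x². Subtract (9x²)·D = 27x³ + 9x². Remainder: 9x² − 21x − 8.
Step 7: lead(9x² − 21x − 8) ÷ lead(D) = 9x² ÷ 3x = 3x. Subtract (3x)·D = 9x² + 3x. Remainder: −24x − 8.
Step 8: lead(−24x − 8) ÷ lead(D) = −24x ÷ 3x = −8. Subtract (−8)·D = −24x − 8. Remainder: 0.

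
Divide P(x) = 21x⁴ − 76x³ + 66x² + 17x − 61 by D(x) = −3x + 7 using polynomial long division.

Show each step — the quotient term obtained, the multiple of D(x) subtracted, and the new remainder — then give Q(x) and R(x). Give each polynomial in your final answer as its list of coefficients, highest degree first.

Step 1: lead(21x⁴ − 76x³ + 66x² + 17x − 61) ÷ lead(D) = 21x⁴ ÷ −3x = −7x³. Subtract (−7x³)·D = 21x⁴ − 49x³. Remainder: −27x³ + 66x² + 17x − 61.
Step 2: lead(−27x³ + 66x² + 17x − 61) ÷ lead(D) = −27x³ ÷ −3x = 9x². Subtract (9x²)·D = −27x³ + 63x². Remainder: 3x² + 17x − 61.
Step 3: lead(3x² + 17x − 61) ÷ lead(D) = 3x² ÷ −3x = −x. Subtract (−x)·D = 3x² − 7x. Remainder: 24x − 61.
Step 4: lead(24x − 61) ÷ lead(D) = 24x ÷ −3x = −8. Subtract (−8)·D = 24x − 56. Remainder: −5.

Q = [-7, 9, -1, -8]; R = [-5]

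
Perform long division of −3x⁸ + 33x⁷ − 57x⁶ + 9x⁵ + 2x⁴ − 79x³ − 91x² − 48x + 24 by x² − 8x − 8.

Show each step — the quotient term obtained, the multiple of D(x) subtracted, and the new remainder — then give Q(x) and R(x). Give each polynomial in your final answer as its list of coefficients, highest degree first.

Step 1: lead(−3x⁸ + 33x⁷ − 57x⁶ + 9x⁵ + 2x⁴ − 79x³ − 91x² − 48x + 24) ÷ lead(D) = −3x⁸ ÷ x² = −3x⁶. Subtract (−3x⁶)·D = −3x⁸ + 24x⁷ + 24x⁶. Remainder: 9x⁷ − 81x⁶ + 9x⁵ + 2x⁴ − 79x³ − 91x² − 48x + 24.
Step 2: lead(9x⁷ − 81x⁶ + 9x⁵ + 2x⁴ − 79x³ − 91x² − 48x + 24) ÷ lead(D) = 9x⁷ ÷ x² = 9x⁵. Subtract (9x⁵)·D = 9x⁷ − 72x⁶ − 72x⁵. Remainder: −9x⁶ + 81x⁵ + 2x⁴ − 79x³ − 91x² − 48x + 24.
Step 3: lead(−9x⁶ + 81x⁵ + 2x⁴ − 79x³ − 91x² − 48x + 24) ÷ lead(D) = −9x⁶ ÷ x² = −9x⁴. Subtract (−9x⁴)·D = −9x⁶ + 72x⁵ + 72x⁴. Remainder: 9x⁵ − 70x⁴ − 79x³ − 91x² − 48x + 24.
Step 4: lead(9x⁵ − 70x⁴ − 79x³ − 91x² − 48x + 24) ÷ lead(D) = 9x⁵ ÷ x² = 9x³. Subtract (9x³)·D = 9x⁵ − 72x⁴ − 72x³. Remainder: 2x⁴ − 7x³ − 91x² − 48x + 24.
Step 5: lead(2x⁴ − 7x³ − 91x² − 48x + 24) ÷ lead(D) = 2x⁴ ÷ x² = 2x². Subtract (2x²)·D = 2x⁴ − 16x³ − 16x². Remainder: 9x³ − 75x² − 48x + 24.
Step 6: lead(9x³ − 75x² − 48x + 24) ÷ lead(D) = 9x³ ÷ x² = 9x. Subtract (9x)·D = 9x³ − 72x² − 72x. Remainder: −3x² + 24x + 24.
Step 7: lead(−3x² + 24x + 24) ÷ lead(D) = −3x² ÷ x² = −3. Subtract (−3)·D = −3x² + 24x + 24. Remainder: 0.

Q = [-3, 9, -9, 9, 2, 9, -3]; R = [0]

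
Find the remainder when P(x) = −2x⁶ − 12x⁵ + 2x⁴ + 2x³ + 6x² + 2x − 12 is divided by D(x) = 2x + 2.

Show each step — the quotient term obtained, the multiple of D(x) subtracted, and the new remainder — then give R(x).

Step 1: lead(−2x⁶ − 12x⁵ + 2x⁴ + 2x³ + 6x² + 2x − 12) ÷ lead(D) = −2x⁶ ÷ 2x = −x⁵. Subtract (−x⁵)·D = −2x⁶ − 2x⁵. Remainder: −10x⁵ + 2x⁴ + 2x³ + 6x² + 2x − 12.
Step 2: lead(−10x⁵ + 2x⁴ + 2x³ + 6x² + 2x − 12) ÷ lead(D) = −10x⁵ ÷ 2x = −5x⁴. Subtract (−5x⁴)·D = −10x⁵ − 10x⁴. Remainder: 12x⁴ + 2x³ + 6x² + 2x − 12.
Step 3: lead(12x⁴ + 2x³ + 6x² + 2x − 12) ÷ lead(D) = 12x⁴ ÷ 2x = 6x³. Subtract (6x³)·D = 12x⁴ + 12x³. Remainder: −10x³ + 6x² + 2x − 12.
Step 4: lead(−10x³ + 6x² + 2x − 12) ÷ lead(D) = −10x³ ÷ 2x = −5x². Subtract (−5x²)·D = −10x³ − 10x². Remainder: 16x² + 2x − 12.
Step 5: lead(16x² + 2x − 12) ÷ lead(D) = 16x² ÷ 2x = 8x. Subtract (8x)·D = 16x² + 16x. Remainder: −14x − 12.
Step 6: lead(−14x − 12) ÷ lead(D) = −14x ÷ 2x = −7. Subtract (−7)·D = −14x − 14. Remainder: 2.

R(x) = 2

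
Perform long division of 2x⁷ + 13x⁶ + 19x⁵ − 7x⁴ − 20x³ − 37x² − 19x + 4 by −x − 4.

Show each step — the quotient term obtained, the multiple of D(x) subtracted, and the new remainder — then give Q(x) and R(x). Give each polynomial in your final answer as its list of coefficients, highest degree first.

Q = [-2, -5, 1, 3, 8, 5, -1]; R = [0]

Step 1: lead(2x⁷ + 13x⁶ + 19x⁵ − 7x⁴ − 20x³ − 37x² − 19x + 4) ÷ lead(D) = 2x⁷ ÷ −x = −2x⁶. Subtract (−2x⁶)·D = 2x⁷ + 8x⁶. Remainder: 5x⁶ + 19x⁵ − 7x⁴ − 20x³ − 37x² − 19x + 4.
Step 2: lead(5x⁶ + 19x⁵ − 7x⁴ − 20x³ − 37x² − 19x + 4) ÷ lead(D) = 5x⁶ ÷ −x = −5x⁵. Subtract (−5x⁵)·D = 5x⁶ + 20x⁵. Remainder: −x⁵ − 7x⁴ − 20x³ − 37x² − 19x + 4.
Step 3: lead(−x⁵ − 7x⁴ − 20x³ − 37x² − 19x + 4) ÷ lead(D) = −x⁵ ÷ −x = x⁴. Subtract (x⁴)·D = −x⁵ − 4x⁴. Remainder: −3x⁴ − 20x³ − 37x² − 19x + 4.
Step 4: lead(−3x⁴ − 20x³ − 37x² − 19x + 4) ÷ lead(D) = −3x⁴ ÷ −x = 3x³. Subtract (3x³)·D = −3x⁴ − 12x³. Remainder: −8x³ − 37x² − 19x + 4.
Step 5: lead(−8x³ − 37x² − 19x + 4) ÷ lead(D) = −8x³ ÷ −x = 8x². Subtract (8x²)·D = −8x³ − 32x². Remainder: −5x² − 19x + 4.
Step 6: lead(−5x² − 19x + 4) ÷ lead(D) = −5x² ÷ −x = 5x. Subtract (5x)·D = −5x² − 20x. Remainder: x + 4.
Step 7: lead(x + 4) ÷ lead(D) = x ÷ −x = −1. Subtract (−1)·D = x + 4. Remainder: 0.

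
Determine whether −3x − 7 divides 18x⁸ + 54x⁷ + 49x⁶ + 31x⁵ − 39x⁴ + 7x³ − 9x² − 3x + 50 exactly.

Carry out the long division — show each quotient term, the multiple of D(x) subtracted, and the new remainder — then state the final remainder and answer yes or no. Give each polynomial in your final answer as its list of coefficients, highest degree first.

R = [8], so D(x) is not a factor of P(x). no

Step 1: lead(18x⁸ + 54x⁷ + 49x⁶ + 31x⁵ − 39x⁴ + 7x³ − 9x² − 3x + 50) ÷ lead(D) = 18x⁸ ÷ −3x = −6x⁷. Subtract (−6x⁷)·D = 18x⁸ + 42x⁷. Remainder: 12x⁷ + 49x⁶ + 31x⁵ − 39x⁴ + 7x³ − 9x² − 3x + 50.
Step 2: lead(12x⁷ + 49x⁶ + 31x⁵ − 39x⁴ + 7x³ − 9x² − 3x + 50) ÷ lead(D) = 12x⁷ ÷ −3x = −4x⁶. Subtract (−4x⁶)·D = 12x⁷ + 28x⁶. Remainder: 21x⁶ + 31x⁵ − 39x⁴ + 7x³ − 9x² − 3x + 50.
Step 3: lead(21x⁶ + 31x⁵ − 39x⁴ + 7x³ − 9x² − 3x + 50) ÷ lead(D) = 21x⁶ ÷ −3x = −7x⁵. Subtract (−7x⁵)·D = 21x⁶ + 49x⁵. Remainder: −18x⁵ − 39x⁴ + 7x³ − 9x² − 3x + 50.
Step 4: lead(−18x⁵ − 39x⁴ + 7x³ − 9x² − 3x + 50) ÷ lead(D) = −18x⁵ ÷ −3x = 6x⁴. Subtract (6x⁴)·D = −18x⁵ − 42x⁴. Remainder: 3x⁴ + 7x³ − 9x² − 3x + 50.
Step 5: lead(3x⁴ + 7x³ − 9x² − 3x + 50) ÷ lead(D) = 3x⁴ ÷ −3x = −x³. Subtract (−x³)·D = 3x⁴ + 7x³. Remainder: −9x² − 3x + 50.
Step 6: lead(−9x² − 3x + 50) ÷ lead(D) = −9x² ÷ −3x = 3x. Subtract (3x)·D = −9x² − 21x. Remainder: 18x + 50.
Step 7: lead(18x + 50) ÷ lead(D) = 18x ÷ −3x = −6. Subtract (−6)·D = 18x + 42. Remainder: 8.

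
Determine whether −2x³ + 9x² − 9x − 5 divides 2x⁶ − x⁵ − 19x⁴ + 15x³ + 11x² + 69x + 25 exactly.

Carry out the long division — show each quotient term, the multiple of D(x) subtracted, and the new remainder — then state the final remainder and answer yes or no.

Step 1: lead(2x⁶ − x⁵ − 19x⁴ + 15x³ + 11x² + 69x + 25) ÷ lead(D) = 2x⁶ ÷ −2x³ = −x³. Subtract (−x³)·D = 2x⁶ − 9x⁵ + 9x⁴ + 5x³. Remainder: 8x⁵ − 28x⁴ + 10x³ + 11x² + 69x + 25.
Step 2: lead(8x⁵ − 28x⁴ + 10x³ + 11x² + 69x + 25) ÷ lead(D) = 8x⁵ ÷ −2x³ = −4x². Subtract (−4x²)·D = 8x⁵ − 36x⁴ + 36x³ + 20x². Remainder: 8x⁴ − 26x³ − 9x² + 69x + 25.
Step 3: lead(8x⁴ − 26x³ − 9x² + 69x + 25) ÷ lead(D) = 8x⁴ ÷ −2x³ = −4x. Subtract (−4x)·D = 8x⁴ − 36x³ + 36x² + 20x. Remainder: 10x³ − 45x² + 49x + 25.
Step 4: lead(10x³ − 45x² + 49x + 25) ÷ lead(D) = 10x³ ÷ −2x³ = −5. Subtract (−5)·D = 10x³ − 45x² + 45x + 25. Remainder: 4x.

R(x) = 4x, so D(x) is not a factor of P(x). no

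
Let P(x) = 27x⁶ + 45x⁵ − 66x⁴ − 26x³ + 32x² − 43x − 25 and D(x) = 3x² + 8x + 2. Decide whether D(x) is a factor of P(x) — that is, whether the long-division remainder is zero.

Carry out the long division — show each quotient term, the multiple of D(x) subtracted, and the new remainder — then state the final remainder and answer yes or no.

R(x) = 5x − 9, so D(x) is not a factor of P(x). no

Step 1: lead(27x⁶ + 45x⁵ − 66x⁴ − 26x³ + 32x² − 43x − 25) ÷ lead(D) = 27x⁶ ÷ 3x² = 9x⁴. Subtract (9x⁴)·D = 27x⁶ + 72x⁵ + 18x⁴. Remainder: −27x⁵ − 84x⁴ − 26x³ + 32x² − 43x − 25.
Step 2: lead(−27x⁵ − 84x⁴ − 26x³ + 32x² − 43x − 25) ÷ lead(D) = −27x⁵ ÷ 3x² = −9x³. Subtract (−9x³)·D = −27x⁵ − 72x⁴ − 18x³. Remainder: −12x⁴ − 8x³ + 32x² − 43x − 25.
Step 3: lead(−12x⁴ − 8x³ + 32x² − 43x − 25) ÷ lead(D) = −12x⁴ ÷ 3x² = −4x². Subtract (−4x²)·D = −12x⁴ − 32x³ − 8x². Remainder: 24x³ + 40x² − 43x − 25.
Step 4: lead(24x³ + 40x² − 43x − 25) ÷ lead(D) = 24x³ ÷ 3x² = 8x. Subtract (8x)·D = 24x³ + 64x² + 16x. Remainder: −24x² − 59x − 25.
Step 5: lead(−24x² − 59x − 25) ÷ lead(D) = −24x² ÷ 3x² = −8. Subtract (−8)·D = −24x² − 64x − 16. Remainder: 5x − 9.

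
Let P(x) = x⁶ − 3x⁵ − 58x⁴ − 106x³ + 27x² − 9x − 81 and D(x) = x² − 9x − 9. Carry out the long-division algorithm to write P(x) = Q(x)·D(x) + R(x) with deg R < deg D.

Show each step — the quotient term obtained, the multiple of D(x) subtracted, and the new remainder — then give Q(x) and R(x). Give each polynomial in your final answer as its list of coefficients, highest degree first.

Step 1: lead(x⁶ − 3x⁵ − 58x⁴ − 106x³ + 27x² − 9x − 81) ÷ lead(D) = x⁶ ÷ x² = x⁴. Subtract (x⁴)·D = x⁶ − 9x⁵ − 9x⁴. Remainder: 6x⁵ − 49x⁴ − 106x³ + 27x² − 9x − 81.
Step 2: lead(6x⁵ − 49x⁴ − 106x³ + 27x² − 9x − 81) ÷ lead(D) = 6x⁵ ÷ x² = 6x³. Subtract (6x³)·D = 6x⁵ − 54x⁴ − 54x³. Remainder: 5x⁴ − 52x³ + 27x² − 9x − 81.
Step 3: lead(5x⁴ − 52x³ + 27x² − 9x − 81) ÷ lead(D) = 5x⁴ ÷ x² = 5x². Subtract (5x²)·D = 5x⁴ − 45x³ − 45x². Remainder: −7x³ + 72x² − 9x − 81.
Step 4: lead(−7x³ + 72x² − 9x − 81) ÷ lead(D) = −7x³ ÷ x² = −7x. Subtract (−7x)·D = −7x³ + 63x² + 63x. Remainder: 9x² − 72x − 81.
Step 5: lead(9x² − 72x − 81) ÷ lead(D) = 9x² ÷ x² = 9. Subtract (9)·D = 9x² − 81x − 81. Remainder: 9x.

Q = [1, 6, 5, -7, 9]; R = [9, 0]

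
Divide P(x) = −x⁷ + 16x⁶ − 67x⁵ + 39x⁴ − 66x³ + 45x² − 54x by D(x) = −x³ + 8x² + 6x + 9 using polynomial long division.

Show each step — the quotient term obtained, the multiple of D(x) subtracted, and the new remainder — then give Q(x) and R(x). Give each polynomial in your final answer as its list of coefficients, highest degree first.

Step 1: lead(−x⁷ + 16x⁶ − 67x⁵ + 39x⁴ − 66x³ + 45x² − 54x) ÷ lead(D) = −x⁷ ÷ −x³ = x⁴. Subtract (x⁴)·D = −x⁷ + 8x⁶ + 6x⁵ + 9x⁴. Remainder: 8x⁶ − 73x⁵ + 30x⁴ − 66x³ + 45x² − 54x.
Step 2: lead(8x⁶ − 73x⁵ + 30x⁴ − 66x³ + 45x² − 54x) ÷ lead(D) = 8x⁶ ÷ −x³ = −8x³. Subtract (−8x³)·D = 8x⁶ − 64x⁵ − 48x⁴ − 72x³. Remainder: −9x⁵ + 78x⁴ + 6x³ + 45x² − 54x.
Step 3: lead(−9x⁵ + 78x⁴ + 6x³ + 45x² − 54x) ÷ lead(D) = −9x⁵ ÷ −x³ = 9x². Subtract (9x²)·D = −9x⁵ + 72x⁴ + 54x³ + 81x². Remainder: 6x⁴ − 48x³ − 36x² − 54x.
Step 4: lead(6x⁴ − 48x³ − 36x² − 54x) ÷ lead(D) = 6x⁴ ÷ −x³ = −6x. Subtract (−6x)·D = 6x⁴ − 48x³ − 36x² − 54x. Remainder: 0.

Q = [1, -8, 9, -6, 0]; R = [0]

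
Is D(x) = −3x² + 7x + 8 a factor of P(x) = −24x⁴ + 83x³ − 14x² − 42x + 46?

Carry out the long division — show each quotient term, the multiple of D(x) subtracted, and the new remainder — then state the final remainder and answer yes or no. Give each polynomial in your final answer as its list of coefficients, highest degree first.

Step 1: lead(−24x⁴ + 83x³ − 14x² − 42x + 46) ÷ lead(D) = −24x⁴ ÷ −3x² = 8x². Subtract (8x²)·D = −24x⁴ + 56x³ + 64x². Remainder: 27x³ − 78x² − 42x + 46.
Step 2: lead(27x³ − 78x² − 42x + 46) ÷ lead(D) = 27x³ ÷ −3x² = −9x. Subtract (−9x)·D = 27x³ − 63x² − 72x. Remainder: −15x² + 30x + 46.
Step 3: lead(−15x² + 30x + 46) ÷ lead(D) = −15x² ÷ −3x² = 5. Subtract (5)·D = −15x² + 35x + 40. Remainder: −5x + 6.

R = [-5, 6], so D(x) is not a factor of P(x). no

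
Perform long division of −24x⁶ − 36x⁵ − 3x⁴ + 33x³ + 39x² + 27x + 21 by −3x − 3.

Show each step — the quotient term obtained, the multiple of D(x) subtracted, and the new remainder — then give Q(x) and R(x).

Step 1: lead(−24x⁶ − 36x⁵ − 3x⁴ + 33x³ + 39x² + 27x + 21) ÷ lead(D) = −24x⁶ ÷ −3x = 8x⁵. Subtract (8x⁵)·D = −24x⁶ − 24x⁵. Remainder: −12x⁵ − 3x⁴ + 33x³ + 39x² + 27x + 21.
Step 2: lead(−12x⁵ − 3x⁴ + 33x³ + 39x² + 27x + 21) ÷ lead(D) = −12x⁵ ÷ −3x = 4x⁴. Subtract (4x⁴)·D = −12x⁵ − 12x⁴. Remainder: 9x⁴ + 33x³ + 39x² + 27x + 21.
Step 3: lead(9x⁴ + 33x³ + 39x² + 27x + 21) ÷ lead(D) = 9x⁴ ÷ −3x = −3x³. Subtract (−3x³)·D = 9x⁴ + 9x³. Remainder: 24x³ + 39x² + 27x + 21.
Step 4: lead(24x³ + 39x² + 27x + 21) ÷ lead(D) = 24x³ ÷ −3x = −8x². Subtract (−8x²)·D = 24x³ + 24x². Remainder: 15x² + 27x + 21.
Step 5: lead(15x² + 27x + 21) ÷ lead(D) = 15x² ÷ −3x = −5x. Subtract (−5x)·D = 15x² + 15x. Remainder: 12x + 21.
Step 6: lead(12x + 21) ÷ lead(D) = 12x ÷ −3x = −4. Subtract (−4)·D = 12x + 12. Remainder: 9.

Q(x) = 8x⁵ + 4x⁴ − 3x³ − 8x² − 5x − 4; R(x) = 9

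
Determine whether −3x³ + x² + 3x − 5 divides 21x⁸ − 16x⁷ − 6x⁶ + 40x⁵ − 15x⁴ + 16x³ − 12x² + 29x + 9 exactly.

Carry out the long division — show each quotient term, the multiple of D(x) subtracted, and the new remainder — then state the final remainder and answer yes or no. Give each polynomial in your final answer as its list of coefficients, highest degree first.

R = [9, 9], so D(x) is not a factor of P(x). no

Step 1: lead(21x⁸ − 16x⁷ − 6x⁶ + 40x⁵ − 15x⁴ + 16x³ − 12x² + 29x + 9) ÷ lead(D) = 21x⁸ ÷ −3x³ = −7x⁵. Subtract (−7x⁵)·D = 21x⁸ − 7x⁷ − 21x⁶ + 35x⁵. Remainder: −9x⁷ + 15x⁶ + 5x⁵ − 15x⁴ + 16x³ − 12x² + 29x + 9.
Step 2: lead(−9x⁷ + 15x⁶ + 5x⁵ − 15x⁴ + 16x³ − 12x² + 29x + 9) ÷ lead(D) = −9x⁷ ÷ −3x³ = 3x⁴. Subtract (3x⁴)·D = −9x⁷ + 3x⁶ + 9x⁵ − 15x⁴. Remainder: 12x⁶ − 4x⁵ + 16x³ − 12x² + 29x + 9.
Step 3: lead(12x⁶ − 4x⁵ + 16x³ − 12x² + 29x + 9) ÷ lead(D) = 12x⁶ ÷ −3x³ = −4x³. Subtract (−4x³)·D = 12x⁶ − 4x⁵ − 12x⁴ + 20x³. Remainder: 12x⁴ − 4x³ − 12x² + 29x + 9.
Step 4: lead(12x⁴ − 4x³ − 12x² + 29x + 9) ÷ lead(D) = 12x⁴ ÷ −3x³ = −4x. Subtract (−4x)·D = 12x⁴ − 4x³ − 12x² + 20x. Remainder: 9x + 9.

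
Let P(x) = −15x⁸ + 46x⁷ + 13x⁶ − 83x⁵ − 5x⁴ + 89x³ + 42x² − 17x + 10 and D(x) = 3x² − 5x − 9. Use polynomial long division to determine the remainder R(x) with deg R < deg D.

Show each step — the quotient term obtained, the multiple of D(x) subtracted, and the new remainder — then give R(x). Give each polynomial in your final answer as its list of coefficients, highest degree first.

R = [-8]

Step 1: lead(−15x⁸ + 46x⁷ + 13x⁶ − 83x⁵ − 5x⁴ + 89x³ + 42x² − 17x + 10) ÷ lead(D) = −15x⁸ ÷ 3x² = −5x⁶. Subtract (−5x⁶)·D = −15x⁸ + 25x⁷ + 45x⁶. Remainder: 21x⁷ − 32x⁶ − 83x⁵ − 5x⁴ + 89x³ + 42x² − 17x + 10.
Step 2: lead(21x⁷ − 32x⁶ − 83x⁵ − 5x⁴ + 89x³ + 42x² − 17x + 10) ÷ lead(D) = 21x⁷ ÷ 3x² = 7x⁵. Subtract (7x⁵)·D = 21x⁷ − 35x⁶ − 63x⁵. Remainder: 3x⁶ − 20x⁵ − 5x⁴ + 89x³ + 42x² − 17x + 10.
Step 3: lead(3x⁶ − 20x⁵ − 5x⁴ + 89x³ + 42x² − 17x + 10) ÷ lead(D) = 3x⁶ ÷ 3x² = x⁴. Subtract (x⁴)·D = 3x⁶ − 5x⁵ − 9x⁴. Remainder: −15x⁵ + 4x⁴ + 89x³ + 42x² − 17x + 10.
Step 4: lead(−15x⁵ + 4x⁴ + 89x³ + 42x² − 17x + 10) ÷ lead(D) = −15x⁵ ÷ 3x² = −5x³. Subtract (−5x³)·D = −15x⁵ + 25x⁴ + 45x³. Remainder: −21x⁴ + 44x³ + 42x² − 17x + 10.
Step 5: lead(−21x⁴ + 44x³ + 42x² − 17x + 10) ÷ lead(D) = −21x⁴ ÷ 3x² = −7x². Subtract (−7x²)·D = −21x⁴ + 35x³ + 63x². Remainder: 9x³ − 21x² − 17x + 10.
Step 6: lead(9x³ − 21x² − 17x + 10) ÷ lead(D) = 9x³ ÷ 3x² = 3x. Subtract (3x)·D = 9x³ − 15x² − 27x. Remainder: −6x² + 10x + 10.
Step 7: lead(−6x² + 10x + 10) ÷ lead(D) = −6x² ÷ 3x² = −2. Subtract (−2)·D = −6x² + 10x + 18. Remainder: −8.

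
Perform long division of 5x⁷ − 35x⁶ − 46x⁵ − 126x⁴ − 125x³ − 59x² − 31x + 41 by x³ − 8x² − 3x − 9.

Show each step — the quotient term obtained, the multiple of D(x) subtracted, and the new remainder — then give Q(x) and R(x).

Q(x) = 5x⁴ + 5x³ + 9x² + 6x − 5; R(x) = 8x − 4

Step 1: lead(5x⁷ − 35x⁶ − 46x⁵ − 126x⁴ − 125x³ − 59x² − 31x + 41) ÷ lead(D) = 5x⁷ ÷ x³ = 5x⁴. Subtract (5x⁴)·D = 5x⁷ − 40x⁶ − 15x⁵ − 45x⁴. Remainder: 5x⁶ − 31x⁵ − 81x⁴ − 125x³ − 59x² − 31x + 41.
Step 2: lead(5x⁶ − 31x⁵ − 81x⁴ − 125x³ − 59x² − 31x + 41) ÷ lead(D) = 5x⁶ ÷ x³ = 5x³. Subtract (5x³)·D = 5x⁶ − 40x⁵ − 15x⁴ − 45x³. Remainder: 9x⁵ − 66x⁴ − 80x³ − 59x² − 31x + 41.
Step 3: lead(9x⁵ − 66x⁴ − 80x³ − 59x² − 31x + 41) ÷ lead(D) = 9x⁵ ÷ x³ = 9x². Subtract (9x²)·D = 9x⁵ − 72x⁴ − 27x³ − 81x². Remainder: 6x⁴ − 53x³ + 22x² − 31x + 41.
Step 4: lead(6x⁴ − 53x³ + 22x² − 31x + 41) ÷ lead(D) = 6x⁴ ÷ x³ = 6x. Subtract (6x)·D = 6x⁴ − 48x³ − 18x² − 54x. Remainder: −5x³ + 40x² + 23x + 41.
Step 5: lead(−5x³ + 40x² + 23x + 41) ÷ lead(D) = −5x³ ÷ x³ = −5. Subtract (−5)·D = −5x³ + 40x² + 15x + 45. Remainder: 8x − 4.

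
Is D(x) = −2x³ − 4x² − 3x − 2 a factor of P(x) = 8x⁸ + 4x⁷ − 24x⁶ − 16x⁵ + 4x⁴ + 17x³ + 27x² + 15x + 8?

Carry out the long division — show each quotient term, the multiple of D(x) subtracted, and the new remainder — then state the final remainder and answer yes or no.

Step 1: lead(8x⁸ + 4x⁷ − 24x⁶ − 16x⁵ + 4x⁴ + 17x³ + 27x² + 15x + 8) ÷ lead(D) = 8x⁸ ÷ −2x³ = −4x⁵. Subtract (−4x⁵)·D = 8x⁸ + 16x⁷ + 12x⁶ + 8x⁵. Remainder: −12x⁷ − 36x⁶ − 24x⁵ + 4x⁴ + 17x³ + 27x² + 15x + 8.
Step 2: lead(−12x⁷ − 36x⁶ − 24x⁵ + 4x⁴ + 17x³ + 27x² + 15x + 8) ÷ lead(D) = −12x⁷ ÷ −2x³ = 6x⁴. Subtract (6x⁴)·D = −12x⁷ − 24x⁶ − 18x⁵ − 12x⁴. Remainder: −12x⁶ − 6x⁵ + 16x⁴ + 17x³ + 27x² + 15x + 8.
Step 3: lead(−12x⁶ − 6x⁵ + 16x⁴ + 17x³ + 27x² + 15x + 8) ÷ lead(D) = −12x⁶ ÷ −2x³ = 6x³. Subtract (6x³)·D = −12x⁶ − 24x⁵ − 18x⁴ − 12x³. Remainder: 18x⁵ + 34x⁴ + 29x³ + 27x² + 15x + 8.
Step 4: lead(18x⁵ + 34x⁴ + 29x³ + 27x² + 15x + 8) ÷ lead(D) = 18x⁵ ÷ −2x³ = −9x². Subtract (−9x²)·D = 18x⁵ + 36x⁴ + 27x³ + 18x². Remainder: −2x⁴ + 2x³ + 9x² + 15x + 8.
Step 5: lead(−2x⁴ + 2x³ + 9x² + 15x + 8) ÷ lead(D) = −2x⁴ ÷ −2x³ = x. Subtract (x)·D = −2x⁴ − 4x³ − 3x² − 2x. Remainder: 6x³ + 12x² + 17x + 8.
Step 6: lead(6x³ + 12x² + 17x + 8) ÷ lead(D) = 6x³ ÷ −2x³ = −3. Subtract (−3)·D = 6x³ + 12x² + 9x + 6. Remainder: 8x + 2.

R(x) = 8x + 2, so D(x) is not a factor of P(x). no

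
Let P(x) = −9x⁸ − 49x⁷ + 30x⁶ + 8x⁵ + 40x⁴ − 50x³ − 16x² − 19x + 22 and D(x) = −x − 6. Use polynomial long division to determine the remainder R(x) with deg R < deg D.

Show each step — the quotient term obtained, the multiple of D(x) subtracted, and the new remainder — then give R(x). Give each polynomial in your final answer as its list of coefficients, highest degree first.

R = [-8]

Step 1: lead(−9x⁸ − 49x⁷ + 30x⁶ + 8x⁵ + 40x⁴ − 50x³ − 16x² − 19x + 22) ÷ lead(D) = −9x⁸ ÷ −x = 9x⁷. Subtract (9x⁷)·D = −9x⁸ − 54x⁷. Remainder: 5x⁷ + 30x⁶ + 8x⁵ + 40x⁴ − 50x³ − 16x² − 19x + 22.
Step 2: lead(5x⁷ + 30x⁶ + 8x⁵ + 40x⁴ − 50x³ − 16x² − 19x + 22) ÷ lead(D) = 5x⁷ ÷ −x = −5x⁶. Subtract (−5x⁶)·D = 5x⁷ + 30x⁶. Remainder: 8x⁵ + 40x⁴ − 50x³ − 16x² − 19x + 22.
Step 3: lead(8x⁵ + 40x⁴ − 50x³ − 16x² − 19x + 22) ÷ lead(D) = 8x⁵ ÷ −x = −8x⁴. Subtract (−8x⁴)·D = 8x⁵ + 48x⁴. Remainder: −8x⁴ − 50x³ − 16x² − 19x + 22.
Step 4: lead(−8x⁴ − 50x³ − 16x² − 19x + 22) ÷ lead(D) = −8x⁴ ÷ −x = 8x³. Subtract (8x³)·D = −8x⁴ − 48x³. Remainder: −2x³ − 16x² − 19x + 22.
Step 5: lead(−2x³ − 16x² − 19x + 22) ÷ lead(D) = −2x³ ÷ −x = 2x². Subtract (2x²)·D = −2x³ − 12x². Remainder: −4x² − 19x + 22.
Step 6: lead(−4x² − 19x + 22) ÷ lead(D) = −4x² ÷ −x = 4x. Subtract (4x)·D = −4x² − 24x. Remainder: 5x + 22.
Step 7: lead(5x + 22) ÷ lead(D) = 5x ÷ −x = −5. Subtract (−5)·D = 5x + 30. Remainder: −8.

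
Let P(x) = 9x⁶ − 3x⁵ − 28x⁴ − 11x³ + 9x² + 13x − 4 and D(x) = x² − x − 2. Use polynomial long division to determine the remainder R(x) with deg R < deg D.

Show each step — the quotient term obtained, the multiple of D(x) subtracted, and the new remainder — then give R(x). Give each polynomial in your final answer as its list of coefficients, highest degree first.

R = [5, -8]

Step 1: lead(9x⁶ − 3x⁵ − 28x⁴ − 11x³ + 9x² + 13x − 4) ÷ lead(D) = 9x⁶ ÷ x² = 9x⁴. Subtract (9x⁴)·D = 9x⁶ − 9x⁵ − 18x⁴. Remainder: 6x⁵ − 10x⁴ − 11x³ + 9x² + 13x − 4.
Step 2: lead(6x⁵ − 10x⁴ − 11x³ + 9x² + 13x − 4) ÷ lead(D) = 6x⁵ ÷ x² = 6x³. Subtract (6x³)·D = 6x⁵ − 6x⁴ − 12x³. Remainder: −4x⁴ + x³ + 9x² + 13x − 4.
Step 3: lead(−4x⁴ + x³ + 9x² + 13x − 4) ÷ lead(D) = −4x⁴ ÷ x² = −4x². Subtract (−4x²)·D = −4x⁴ + 4x³ + 8x². Remainder: −3x³ + x² + 13x − 4.
Step 4: lead(−3x³ + x² + 13x − 4) ÷ lead(D) = −3x³ ÷ x² = −3x. Subtract (−3x)·D = −3x³ + 3x² + 6x. Remainder: −2x² + 7x − 4.
Step 5: lead(−2x² + 7x − 4) ÷ lead(D) = −2x² ÷ x² = −2. Subtract (−2)·D = −2x² + 2x + 4. Remainder: 5x − 8.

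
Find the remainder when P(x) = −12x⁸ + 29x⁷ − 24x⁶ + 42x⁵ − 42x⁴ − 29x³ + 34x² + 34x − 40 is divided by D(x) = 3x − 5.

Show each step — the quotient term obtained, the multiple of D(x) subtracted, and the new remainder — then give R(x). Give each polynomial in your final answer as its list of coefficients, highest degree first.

Step 1: lead(−12x⁸ + 29x⁷ − 24x⁶ + 42x⁵ − 42x⁴ − 29x³ + 34x² + 34x − 40) ÷ lead(D) = −12x⁸ ÷ 3x = −4x⁷. Subtract (−4x⁷)·D = −12x⁸ + 20x⁷. Remainder: 9x⁷ − 24x⁶ + 42x⁵ − 42x⁴ − 29x³ + 34x² + 34x − 40.
Step 2: lead(9x⁷ − 24x⁶ + 42x⁵ − 42x⁴ − 29x³ + 34x² + 34x − 40) ÷ lead(D) = 9x⁷ ÷ 3x = 3x⁶. Subtract (3x⁶)·D = 9x⁷ − 15x⁶. Remainder: −9x⁶ + 42x⁵ − 42x⁴ − 29x³ + 34x² + 34x − 40.
Step 3: lead(−9x⁶ + 42x⁵ − 42x⁴ − 29x³ + 34x² + 34x − 40) ÷ lead(D) = −9x⁶ ÷ 3x = −3x⁵. Subtract (−3x⁵)·D = −9x⁶ + 15x⁵. Remainder: 27x⁵ − 42x⁴ − 29x³ + 34x² + 34x − 40.
Step 4: lead(27x⁵ − 42x⁴ − 29x³ + 34x² + 34x − 40) ÷ lead(D) = 27x⁵ ÷ 3x = 9x⁴. Subtract (9x⁴)·D = 27x⁵ − 45x⁴. Remainder: 3x⁴ − 29x³ + 34x² + 34x − 40.
Step 5: lead(3x⁴ − 29x³ + 34x² + 34x − 40) ÷ lead(D) = 3x⁴ ÷ 3x = x³. Subtract (x³)·D = 3x⁴ − 5x³. Remainder: −24x³ + 34x² + 34x − 40.
Step 6: lead(−24x³ + 34x² + 34x − 40) ÷ lead(D) = −24x³ ÷ 3x = −8x². Subtract (−8x²)·D = −24x³ + 40x². Remainder: −6x² + 34x − 40.
Step 7: lead(−6x² + 34x − 40) ÷ lead(D) = −6x² ÷ 3x = −2x. Subtract (−2x)·D = −6x² + 10x. Remainder: 24x − 40.
Step 8: lead(24x − 40) ÷ lead(D) = 24x ÷ 3x = 8. Subtract (8)·D = 24x − 40. Remainder: 0.

R = [0]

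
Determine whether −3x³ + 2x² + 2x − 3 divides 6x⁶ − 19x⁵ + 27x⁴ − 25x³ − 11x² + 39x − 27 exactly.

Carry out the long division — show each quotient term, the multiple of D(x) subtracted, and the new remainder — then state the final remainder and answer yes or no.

Step 1: lead(6x⁶ − 19x⁵ + 27x⁴ − 25x³ − 11x² + 39x − 27) ÷ lead(D) = 6x⁶ ÷ −3x³ = −2x³. Subtract (−2x³)·D = 6x⁶ − 4x⁵ − 4x⁴ + 6x³. Remainder: −15x⁵ + 31x⁴ − 31x³ − 11x² + 39x − 27.
Step 2: lead(−15x⁵ + 31x⁴ − 31x³ − 11x² + 39x − 27) ÷ lead(D) = −15x⁵ ÷ −3x³ = 5x². Subtract (5x²)·D = −15x⁵ + 10x⁴ + 10x³ − 15x². Remainder: 21x⁴ − 41x³ + 4x² + 39x − 27.
Step 3: lead(21x⁴ − 41x³ + 4x² + 39x − 27) ÷ lead(D) = 21x⁴ ÷ −3x³ = −7x. Subtract (−7x)·D = 21x⁴ − 14x³ − 14x² + 21x. Remainder: −27x³ + 18x² + 18x − 27.
Step 4: lead(−27x³ + 18x² + 18x − 27) ÷ lead(D) = −27x³ ÷ −3x³ = 9. Subtract (9)·D = −27x³ + 18x² + 18x − 27. Remainder: 0.

R(x) = 0, so D(x) is a factor of P(x). yes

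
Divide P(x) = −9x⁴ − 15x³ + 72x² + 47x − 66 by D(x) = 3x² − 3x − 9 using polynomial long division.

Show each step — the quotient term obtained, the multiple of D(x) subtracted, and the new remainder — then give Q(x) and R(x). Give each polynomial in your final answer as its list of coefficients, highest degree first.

Step 1: lead(−9x⁴ − 15x³ + 72x² + 47x − 66) ÷ lead(D) = −9x⁴ ÷ 3x² = −3x². Subtract (−3x²)·D = −9x⁴ + 9x³ + 27x². Remainder: −24x³ + 45x² + 47x − 66.
Step 2: lead(−24x³ + 45x² + 47x − 66) ÷ lead(D) = −24x³ ÷ 3x² = −8x. Subtract (−8x)·D = −24x³ + 24x² + 72x. Remainder: 21x² − 25x − 66.
Step 3: lead(21x² − 25x − 66) ÷ lead(D) = 21x² ÷ 3x² = 7. Subtract (7)·D = 21x² − 21x − 63. Remainder: −4x − 3.

Q = [-3, -8, 7]; R = [-4, -3]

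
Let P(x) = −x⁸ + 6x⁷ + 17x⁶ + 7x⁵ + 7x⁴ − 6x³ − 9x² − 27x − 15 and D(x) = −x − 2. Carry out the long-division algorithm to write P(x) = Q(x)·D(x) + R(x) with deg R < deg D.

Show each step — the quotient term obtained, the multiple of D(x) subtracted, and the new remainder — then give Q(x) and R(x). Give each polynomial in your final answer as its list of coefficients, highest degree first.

Step 1: lead(−x⁸ + 6x⁷ + 17x⁶ + 7x⁵ + 7x⁴ − 6x³ − 9x² − 27x − 15) ÷ lead(D) = −x⁸ ÷ −x = x⁷. Subtract (x⁷)·D = −x⁸ − 2x⁷. Remainder: 8x⁷ + 17x⁶ + 7x⁵ + 7x⁴ − 6x³ − 9x² − 27x − 15.
Step 2: lead(8x⁷ + 17x⁶ + 7x⁵ + 7x⁴ − 6x³ − 9x² − 27x − 15) ÷ lead(D) = 8x⁷ ÷ −x = −8x⁶. Subtract (−8x⁶)·D = 8x⁷ + 16x⁶. Remainder: x⁶ + 7x⁵ + 7x⁴ − 6x³ − 9x² − 27x − 15.
Step 3: lead(x⁶ + 7x⁵ + 7x⁴ − 6x³ − 9x² − 27x − 15) ÷ lead(D) = x⁶ ÷ −x = −x⁵. Subtract (−x⁵)·D = x⁶ + 2x⁵. Remainder: 5x⁵ + 7x⁴ − 6x³ − 9x² − 27x − 15.
Step 4: lead(5x⁵ + 7x⁴ − 6x³ − 9x² − 27x − 15) ÷ lead(D) = 5x⁵ ÷ −x = −5x⁴. Subtract (−5x⁴)·D = 5x⁵ + 10x⁴. Remainder: −3x⁴ − 6x³ − 9x² − 27x − 15.
Step 5: lead(−3x⁴ − 6x³ − 9x² − 27x − 15) ÷ lead(D) = −3x⁴ ÷ −x = 3x³. Subtract (3x³)·D = −3x⁴ − 6x³. Remainder: −9x² − 27x − 15.
Step 6: lead(−9x² − 27x − 15) ÷ lead(D) = −9x² ÷ −x = 9x. Subtract (9x)·D = −9x² − 18x. Remainder: −9x − 15.
Step 7: lead(−9x − 15) ÷ lead(D) = −9x ÷ −x = 9. Subtract (9)·D = −9x − 18. Remainder: 3.

Q = [1, -8, -1, -5, 3, 0, 9, 9]; R = [3]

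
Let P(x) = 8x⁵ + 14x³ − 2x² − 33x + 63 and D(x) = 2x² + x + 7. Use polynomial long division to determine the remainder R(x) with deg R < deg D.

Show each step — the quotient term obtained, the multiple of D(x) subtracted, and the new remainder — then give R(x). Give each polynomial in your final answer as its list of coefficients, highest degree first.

Step 1: lead(8x⁵ + 14x³ − 2x² − 33x + 63) ÷ lead(D) = 8x⁵ ÷ 2x² = 4x³. Subtract (4x³)·D = 8x⁵ + 4x⁴ + 28x³. Remainder: −4x⁴ − 14x³ − 2x² − 33x + 63.
Step 2: lead(−4x⁴ − 14x³ − 2x² − 33x + 63) ÷ lead(D) = −4x⁴ ÷ 2x² = −2x². Subtract (−2x²)·D = −4x⁴ − 2x³ − 14x². Remainder: −12x³ + 12x² − 33x + 63.
Step 3: lead(−12x³ + 12x² − 33x + 63) ÷ lead(D) = −12x³ ÷ 2x² = −6x. Subtract (−6x)·D = −12x³ − 6x² − 42x. Remainder: 18x² + 9x + 63.
Step 4: lead(18x² + 9x + 63) ÷ lead(D) = 18x² ÷ 2x² = 9. Subtract (9)·D = 18x² + 9x + 63. Remainder: 0.

R = [0]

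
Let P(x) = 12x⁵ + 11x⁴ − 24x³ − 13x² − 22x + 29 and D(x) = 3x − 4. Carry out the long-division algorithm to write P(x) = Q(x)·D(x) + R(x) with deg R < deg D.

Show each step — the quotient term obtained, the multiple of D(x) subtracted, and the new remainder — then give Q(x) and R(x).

Q(x) = 4x⁴ + 9x³ + 4x² + x − 6; R(x) = 5

Step 1: lead(12x⁵ + 11x⁴ − 24x³ − 13x² − 22x + 29) ÷ lead(D) = 12x⁵ ÷ 3x = 4x⁴. Subtract (4x⁴)·D = 12x⁵ − 16x⁴. Remainder: 27x⁴ − 24x³ − 13x² − 22x + 29.
Step 2: lead(27x⁴ − 24x³ − 13x² − 22x + 29) ÷ lead(D) = 27x⁴ ÷ 3x = 9x³. Subtract (9x³)·D = 27x⁴ − 36x³. Remainder: 12x³ − 13x² − 22x + 29.
Step 3: lead(12x³ − 13x² − 22x + 29) ÷ lead(D) = 12x³ ÷ 3x = 4x². Subtract (4x²)·D = 12x³ − 16x². Remainder: 3x² − 22x + 29.
Step 4: lead(3x² − 22x + 29) ÷ lead(D) = 3x² ÷ 3x = x. Subtract (x)·D = 3x² − 4x. Remainder: −18x + 29.
Step 5: lead(−18x + 29) ÷ lead(D) = −18x ÷ 3x = −6. Subtract (−6)·D = −18x + 24. Remainder: 5.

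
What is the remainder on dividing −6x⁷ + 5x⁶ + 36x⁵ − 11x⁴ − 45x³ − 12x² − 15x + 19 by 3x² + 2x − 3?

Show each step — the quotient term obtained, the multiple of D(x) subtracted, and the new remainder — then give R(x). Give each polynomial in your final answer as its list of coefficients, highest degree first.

Step 1: lead(−6x⁷ + 5x⁶ + 36x⁵ − 11x⁴ − 45x³ − 12x² − 15x + 19) ÷ lead(D) = −6x⁷ ÷ 3x² = −2x⁵. Subtract (−2x⁵)·D = −6x⁷ − 4x⁶ + 6x⁵. Remainder: 9x⁶ + 30x⁵ − 11x⁴ − 45x³ − 12x² − 15x + 19.
Step 2: lead(9x⁶ + 30x⁵ − 11x⁴ − 45x³ − 12x² − 15x + 19) ÷ lead(D) = 9x⁶ ÷ 3x² = 3x⁴. Subtract (3x⁴)·D = 9x⁶ + 6x⁵ − 9x⁴. Remainder: 24x⁵ − 2x⁴ − 45x³ − 12x² − 15x + 19.
Step 3: lead(24x⁵ − 2x⁴ − 45x³ − 12x² − 15x + 19) ÷ lead(D) = 24x⁵ ÷ 3x² = 8x³. Subtract (8x³)·D = 24x⁵ + 16x⁴ − 24x³. Remainder: −18x⁴ − 21x³ − 12x² − 15x + 19.
Step 4: lead(−18x⁴ − 21x³ − 12x² − 15x + 19) ÷ lead(D) = −18x⁴ ÷ 3x² = −6x². Subtract (−6x²)·D = −18x⁴ − 12x³ + 18x². Remainder: −9x³ − 30x² − 15x + 19.
Step 5: lead(−9x³ − 30x² − 15x + 19) ÷ lead(D) = −9x³ ÷ 3x² = −3x. Subtract (−3x)·D = −9x³ − 6x² + 9x. Remainder: −24x² − 24x + 19.
Step 6: lead(−24x² − 24x + 19) ÷ lead(D) = −24x² ÷ 3x² = −8. Subtract (−8)·D = −24x² − 16x + 24. Remainder: −8x − 5.

R = [-8, -5]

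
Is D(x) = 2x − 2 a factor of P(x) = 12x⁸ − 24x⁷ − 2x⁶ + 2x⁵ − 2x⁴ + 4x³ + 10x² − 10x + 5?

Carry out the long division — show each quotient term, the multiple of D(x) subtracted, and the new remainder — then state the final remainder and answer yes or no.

R(x) = −5, so D(x) is not a factor of P(x). no

Step 1: lead(12x⁸ − 24x⁷ − 2x⁶ + 2x⁵ − 2x⁴ + 4x³ + 10x² − 10x + 5) ÷ lead(D) = 12x⁸ ÷ 2x = 6x⁷. Subtract (6x⁷)·D = 12x⁸ − 12x⁷. Remainder: −12x⁷ − 2x⁶ + 2x⁵ − 2x⁴ + 4x³ + 10x² − 10x + 5.
Step 2: lead(−12x⁷ − 2x⁶ + 2x⁵ − 2x⁴ + 4x³ + 10x² − 10x + 5) ÷ lead(D) = −12x⁷ ÷ 2x = −6x⁶. Subtract (−6x⁶)·D = −12x⁷ + 12x⁶. Remainder: −14x⁶ + 2x⁵ − 2x⁴ + 4x³ + 10x² − 10x + 5.
Step 3: lead(−14x⁶ + 2x⁵ − 2x⁴ + 4x³ + 10x² − 10x + 5) ÷ lead(D) = −14x⁶ ÷ 2x = −7x⁵. Subtract (−7x⁵)·D = −14x⁶ + 14x⁵. Remainder: −12x⁵ − 2x⁴ + 4x³ + 10x² − 10x + 5.
Step 4: lead(−12x⁵ − 2x⁴ + 4x³ + 10x² − 10x + 5) ÷ lead(D) = −12x⁵ ÷ 2x = −6x⁴. Subtract (−6x⁴)·D = −12x⁵ + 12x⁴. Remainder: −14x⁴ + 4x³ + 10x² − 10x + 5.
Step 5: lead(−14x⁴ + 4x³ + 10x² − 10x + 5) ÷ lead(D) = −14x⁴ ÷ 2x = −7x³. Subtract (−7x³)·D = −14x⁴ + 14x³. Remainder: −10x³ + 10x² − 10x + 5.
Step 6: lead(−10x³ + 10x² − 10x + 5) ÷ lead(D) = −10x³ ÷ 2x = −5x². Subtract (−5x²)·D = −10x³ + 10x². Remainder: −10x + 5.
Step 7: lead(−10x + 5) ÷ lead(D) = −10x ÷ 2x = −5. Subtract (−5)·D = −10x + 10. Remainder: −5.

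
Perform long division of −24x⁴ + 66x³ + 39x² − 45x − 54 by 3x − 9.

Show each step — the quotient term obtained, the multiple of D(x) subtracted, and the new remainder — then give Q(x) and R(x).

Step 1: lead(−24x⁴ + 66x³ + 39x² − 45x − 54) ÷ lead(D) = −24x⁴ ÷ 3x = −8x³. Subtract (−8x³)·D = −24x⁴ + 72x³. Remainder: −6x³ + 39x² − 45x − 54.
Step 2: lead(−6x³ + 39x² − 45x − 54) ÷ lead(D) = −6x³ ÷ 3x = −2x². Subtract (−2x²)·D = −6x³ + 18x². Remainder: 21x² − 45x − 54.
Step 3: lead(21x² − 45x − 54) ÷ lead(D) = 21x² ÷ 3x = 7x. Subtract (7x)·D = 21x² − 63x. Remainder: 18x − 54.
Step 4: lead(18x − 54) ÷ lead(D) = 18x ÷ 3x = 6. Subtract (6)·D = 18x − 54. Remainder: 0.

Q(x) = −8x³ − 2x² + 7x + 6; R(x) = 0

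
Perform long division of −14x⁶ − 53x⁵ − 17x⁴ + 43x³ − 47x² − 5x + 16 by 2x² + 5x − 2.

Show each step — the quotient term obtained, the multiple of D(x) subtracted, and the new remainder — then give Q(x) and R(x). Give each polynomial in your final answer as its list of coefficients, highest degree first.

Step 1: lead(−14x⁶ − 53x⁵ − 17x⁴ + 43x³ − 47x² − 5x + 16) ÷ lead(D) = −14x⁶ ÷ 2x² = −7x⁴. Subtract (−7x⁴)·D = −14x⁶ − 35x⁵ + 14x⁴. Remainder: −18x⁵ − 31x⁴ + 43x³ − 47x² − 5x + 16.
Step 2: lead(−18x⁵ − 31x⁴ + 43x³ − 47x² − 5x + 16) ÷ lead(D) = −18x⁵ ÷ 2x² = −9x³. Subtract (−9x³)·D = −18x⁵ − 45x⁴ + 18x³. Remainder: 14x⁴ + 25x³ − 47x² − 5x + 16.
Step 3: lead(14x⁴ + 25x³ − 47x² − 5x + 16) ÷ lead(D) = 14x⁴ ÷ 2x² = 7x². Subtract (7x²)·D = 14x⁴ + 35x³ − 14x². Remainder: −10x³ − 33x² − 5x + 16.
Step 4: lead(−10x³ − 33x² − 5x + 16) ÷ lead(D) = −10x³ ÷ 2x² = −5x. Subtract (−5x)·D = −10x³ − 25x² + 10x. Remainder: −8x² − 15x + 16.
Step 5: lead(−8x² − 15x + 16) ÷ lead(D) = −8x² ÷ 2x² = −4. Subtract (−4)·D = −8x² − 20x + 8. Remainder: 5x + 8.

Q = [-7, -9, 7, -5, -4]; R = [5, 8]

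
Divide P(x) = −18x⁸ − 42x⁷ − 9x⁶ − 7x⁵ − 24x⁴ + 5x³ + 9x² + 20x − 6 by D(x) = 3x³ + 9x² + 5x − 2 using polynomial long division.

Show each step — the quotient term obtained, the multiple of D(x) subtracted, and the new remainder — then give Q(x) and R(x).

Step 1: lead(−18x⁸ − 42x⁷ − 9x⁶ − 7x⁵ − 24x⁴ + 5x³ + 9x² + 20x − 6) ÷ lead(D) = −18x⁸ ÷ 3x³ = −6x⁵. Subtract (−6x⁵)·D = −18x⁸ − 54x⁷ − 30x⁶ + 12x⁵. Remainder: 12x⁷ + 21x⁶ − 19x⁵ − 24x⁴ + 5x³ + 9x² + 20x − 6.
Step 2: lead(12x⁷ + 21x⁶ − 19x⁵ − 24x⁴ + 5x³ + 9x² + 20x − 6) ÷ lead(D) = 12x⁷ ÷ 3x³ = 4x⁴. Subtract (4x⁴)·D = 12x⁷ + 36x⁶ + 20x⁵ − 8x⁴. Remainder: −15x⁶ − 39x⁵ − 16x⁴ + 5x³ + 9x² + 20x − 6.
Step 3: lead(−15x⁶ − 39x⁵ − 16x⁴ + 5x³ + 9x² + 20x − 6) ÷ lead(D) = −15x⁶ ÷ 3x³ = −5x³. Subtract (−5x³)·D = −15x⁶ − 45x⁵ − 25x⁴ + 10x³. Remainder: 6x⁵ + 9x⁴ − 5x³ + 9x² + 20x − 6.
Step 4: lead(6x⁵ + 9x⁴ − 5x³ + 9x² + 20x − 6) ÷ lead(D) = 6x⁵ ÷ 3x³ = 2x². Subtract (2x²)·D = 6x⁵ + 18x⁴ + 10x³ − 4x². Remainder: −9x⁴ − 15x³ + 13x² + 20x − 6.
Step 5: lead(−9x⁴ − 15x³ + 13x² + 20x − 6) ÷ lead(D) = −9x⁴ ÷ 3x³ = −3x. Subtract (−3x)·D = −9x⁴ − 27x³ − 15x² + 6x. Remainder: 12x³ + 28x² + 14x − 6.
Step 6: lead(12x³ + 28x² + 14x − 6) ÷ lead(D) = 12x³ ÷ 3x³ = 4. Subtract (4)·D = 12x³ + 36x² + 20x − 8. Remainder: −8x² − 6x + 2.

Q(x) = −6x⁵ + 4x⁴ − 5x³ + 2x² − 3x + 4; R(x) = −8x² − 6x + 2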